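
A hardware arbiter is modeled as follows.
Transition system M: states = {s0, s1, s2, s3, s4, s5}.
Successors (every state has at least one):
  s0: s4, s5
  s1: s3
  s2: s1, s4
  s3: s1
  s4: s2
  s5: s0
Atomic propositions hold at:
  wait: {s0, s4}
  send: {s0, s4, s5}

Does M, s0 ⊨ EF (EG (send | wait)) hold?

Sat(send | wait) = {s0, s4, s5}
EG (send | wait): greatest fixpoint, start Z0 = {s0, s4, s5}, keep only states in Sat with some successor in Z. Z1 = {s0, s5}; fixed.
Sat(EG (send | wait)) = {s0, s5}
EF (EG (send | wait)): least fixpoint, start Z0 = {s0, s5}, add states with some successor in Z. Already a fixed point.
Sat(EF (EG (send | wait))) = {s0, s5}
s0 ∈ Sat(EF (EG (send | wait))) = {s0, s5}, so the formula holds at s0.

Yes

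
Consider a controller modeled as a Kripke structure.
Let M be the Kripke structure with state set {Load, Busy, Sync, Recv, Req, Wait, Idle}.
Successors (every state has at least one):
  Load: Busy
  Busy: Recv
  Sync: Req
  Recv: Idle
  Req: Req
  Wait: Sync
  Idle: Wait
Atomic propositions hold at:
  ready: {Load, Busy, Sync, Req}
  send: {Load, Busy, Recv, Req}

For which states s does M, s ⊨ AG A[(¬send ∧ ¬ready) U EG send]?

Sat(¬send) = {Sync, Wait, Idle}
Sat(¬ready) = {Recv, Wait, Idle}
Sat(¬send ∧ ¬ready) = {Wait, Idle}
EG send: greatest fixpoint, start Z0 = {Load, Busy, Recv, Req}, keep only states in Sat with some successor in Z. Z1 = {Load, Busy, Req}; Z2 = {Load, Req}; Z3 = {Req}; fixed.
Sat(EG send) = {Req}
A[(¬send ∧ ¬ready) U EG send]: least fixpoint, start Z0 = Sat(EG send) = {Req}, add states in Sat(¬send ∧ ¬ready) with every successor in Z. Already a fixed point.
Sat(A[(¬send ∧ ¬ready) U EG send]) = {Req}
AG A[(¬send ∧ ¬ready) U EG send]: greatest fixpoint, start Z0 = {Req}, keep only states in Sat with every successor in Z. Already a fixed point.
Sat(AG A[(¬send ∧ ¬ready) U EG send]) = {Req}

{Req}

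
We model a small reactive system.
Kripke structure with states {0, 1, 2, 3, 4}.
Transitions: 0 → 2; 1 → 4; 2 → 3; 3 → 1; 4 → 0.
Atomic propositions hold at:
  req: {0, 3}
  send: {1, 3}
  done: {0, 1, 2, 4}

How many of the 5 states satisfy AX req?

Sat(AX req) = {s : every successor in {0, 3}} = {2, 4}
|Sat(AX req)| = |{2, 4}| = 2.

2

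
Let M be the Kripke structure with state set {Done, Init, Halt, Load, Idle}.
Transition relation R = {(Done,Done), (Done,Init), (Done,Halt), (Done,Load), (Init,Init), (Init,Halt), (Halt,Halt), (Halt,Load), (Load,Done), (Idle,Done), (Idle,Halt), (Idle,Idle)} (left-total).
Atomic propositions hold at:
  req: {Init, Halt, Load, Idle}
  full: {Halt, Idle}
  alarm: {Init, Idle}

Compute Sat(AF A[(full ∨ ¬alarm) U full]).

{Halt, Idle}

Sat(¬alarm) = {Done, Halt, Load}
Sat(full ∨ ¬alarm) = {Done, Halt, Load, Idle}
A[(full ∨ ¬alarm) U full]: least fixpoint, start Z0 = Sat(full) = {Halt, Idle}, add states in Sat(full ∨ ¬alarm) with every successor in Z. Already a fixed point.
Sat(A[(full ∨ ¬alarm) U full]) = {Halt, Idle}
AF A[(full ∨ ¬alarm) U full]: least fixpoint, start Z0 = {Halt, Idle}, add states with every successor in Z. Already a fixed point.
Sat(AF A[(full ∨ ¬alarm) U full]) = {Halt, Idle}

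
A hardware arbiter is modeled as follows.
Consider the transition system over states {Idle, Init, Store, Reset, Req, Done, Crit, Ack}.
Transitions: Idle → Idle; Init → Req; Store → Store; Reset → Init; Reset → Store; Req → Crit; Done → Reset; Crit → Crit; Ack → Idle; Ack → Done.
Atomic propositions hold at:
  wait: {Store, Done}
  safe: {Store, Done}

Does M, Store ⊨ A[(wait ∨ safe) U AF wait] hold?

Yes

Sat(wait ∨ safe) = {Store, Done}
AF wait: least fixpoint, start Z0 = {Store, Done}, add states with every successor in Z. Already a fixed point.
Sat(AF wait) = {Store, Done}
A[(wait ∨ safe) U AF wait]: least fixpoint, start Z0 = Sat(AF wait) = {Store, Done}, add states in Sat(wait ∨ safe) with every successor in Z. Already a fixed point.
Sat(A[(wait ∨ safe) U AF wait]) = {Store, Done}
Store ∈ Sat(A[(wait ∨ safe) U AF wait]) = {Store, Done}, so the formula holds at Store.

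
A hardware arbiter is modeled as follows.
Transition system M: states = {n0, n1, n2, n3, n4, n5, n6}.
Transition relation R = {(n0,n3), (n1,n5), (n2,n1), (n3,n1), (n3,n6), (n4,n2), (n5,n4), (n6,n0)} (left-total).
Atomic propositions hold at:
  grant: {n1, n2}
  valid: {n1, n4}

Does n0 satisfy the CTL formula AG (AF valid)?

AF valid: least fixpoint, start Z0 = {n1, n4}, add states with every successor in Z. Z1 = {n1, n2, n4, n5}; fixed.
Sat(AF valid) = {n1, n2, n4, n5}
AG (AF valid): greatest fixpoint, start Z0 = {n1, n2, n4, n5}, keep only states in Sat with every successor in Z. Already a fixed point.
Sat(AG (AF valid)) = {n1, n2, n4, n5}
n0 ∉ Sat(AG (AF valid)) = {n1, n2, n4, n5}, so the formula does not hold at n0.

No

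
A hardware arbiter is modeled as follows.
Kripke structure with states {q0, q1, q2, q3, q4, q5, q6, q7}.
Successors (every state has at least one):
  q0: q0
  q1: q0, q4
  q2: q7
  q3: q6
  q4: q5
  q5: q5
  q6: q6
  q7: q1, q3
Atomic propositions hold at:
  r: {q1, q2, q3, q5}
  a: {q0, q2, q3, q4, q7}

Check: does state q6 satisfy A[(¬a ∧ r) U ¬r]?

Sat(¬a) = {q1, q5, q6}
Sat(¬a ∧ r) = {q1, q5}
Sat(¬r) = {q0, q4, q6, q7}
A[(¬a ∧ r) U ¬r]: least fixpoint, start Z0 = Sat(¬r) = {q0, q4, q6, q7}, add states in Sat(¬a ∧ r) with every successor in Z. Z1 = {q0, q1, q4, q6, q7}; fixed.
Sat(A[(¬a ∧ r) U ¬r]) = {q0, q1, q4, q6, q7}
q6 ∈ Sat(A[(¬a ∧ r) U ¬r]) = {q0, q1, q4, q6, q7}, so the formula holds at q6.

Yes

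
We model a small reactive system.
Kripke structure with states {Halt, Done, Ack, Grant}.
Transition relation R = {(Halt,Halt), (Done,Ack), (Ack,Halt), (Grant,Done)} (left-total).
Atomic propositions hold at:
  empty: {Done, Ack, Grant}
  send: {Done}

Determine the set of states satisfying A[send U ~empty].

Sat(~empty) = {Halt}
A[send U ~empty]: least fixpoint, start Z0 = Sat(~empty) = {Halt}, add states in Sat(send) with every successor in Z. Already a fixed point.
Sat(A[send U ~empty]) = {Halt}

{Halt}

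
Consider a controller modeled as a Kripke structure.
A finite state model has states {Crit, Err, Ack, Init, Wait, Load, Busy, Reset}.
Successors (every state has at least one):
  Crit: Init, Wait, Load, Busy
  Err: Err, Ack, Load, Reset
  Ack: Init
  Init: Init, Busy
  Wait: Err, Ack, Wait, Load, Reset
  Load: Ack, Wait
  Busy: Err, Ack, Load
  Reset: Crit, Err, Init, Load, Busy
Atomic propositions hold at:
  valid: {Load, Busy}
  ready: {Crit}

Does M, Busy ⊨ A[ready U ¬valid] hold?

Sat(¬valid) = {Crit, Err, Ack, Init, Wait, Reset}
A[ready U ¬valid]: least fixpoint, start Z0 = Sat(¬valid) = {Crit, Err, Ack, Init, Wait, Reset}, add states in Sat(ready) with every successor in Z. Already a fixed point.
Sat(A[ready U ¬valid]) = {Crit, Err, Ack, Init, Wait, Reset}
Busy ∉ Sat(A[ready U ¬valid]) = {Crit, Err, Ack, Init, Wait, Reset}, so the formula does not hold at Busy.

No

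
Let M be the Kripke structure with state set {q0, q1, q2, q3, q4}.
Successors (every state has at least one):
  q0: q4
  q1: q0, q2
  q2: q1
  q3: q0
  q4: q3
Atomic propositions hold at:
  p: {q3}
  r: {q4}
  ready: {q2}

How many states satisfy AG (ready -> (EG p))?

3

EG p: greatest fixpoint, start Z0 = {q3}, keep only states in Sat with some successor in Z. Z1 = ∅; fixed.
Sat(EG p) = ∅
Sat(ready -> (EG p)) = {q0, q1, q3, q4}
AG (ready -> (EG p)): greatest fixpoint, start Z0 = {q0, q1, q3, q4}, keep only states in Sat with every successor in Z. Z1 = {q0, q3, q4}; fixed.
Sat(AG (ready -> (EG p))) = {q0, q3, q4}
|Sat(AG (ready -> (EG p)))| = |{q0, q3, q4}| = 3.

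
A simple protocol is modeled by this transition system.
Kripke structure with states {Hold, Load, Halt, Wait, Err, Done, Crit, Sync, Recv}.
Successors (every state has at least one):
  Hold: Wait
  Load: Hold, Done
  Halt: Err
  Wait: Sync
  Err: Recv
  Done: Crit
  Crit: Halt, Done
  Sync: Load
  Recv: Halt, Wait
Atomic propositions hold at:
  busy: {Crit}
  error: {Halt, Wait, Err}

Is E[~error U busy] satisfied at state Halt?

Sat(~error) = {Hold, Load, Done, Crit, Sync, Recv}
E[~error U busy]: least fixpoint, start Z0 = Sat(busy) = {Crit}, add states in Sat(~error) with some successor in Z. Z1 = {Done, Crit}; Z2 = {Load, Done, Crit}; Z3 = {Load, Done, Crit, Sync}; fixed.
Sat(E[~error U busy]) = {Load, Done, Crit, Sync}
Halt ∉ Sat(E[~error U busy]) = {Load, Done, Crit, Sync}, so the formula does not hold at Halt.

No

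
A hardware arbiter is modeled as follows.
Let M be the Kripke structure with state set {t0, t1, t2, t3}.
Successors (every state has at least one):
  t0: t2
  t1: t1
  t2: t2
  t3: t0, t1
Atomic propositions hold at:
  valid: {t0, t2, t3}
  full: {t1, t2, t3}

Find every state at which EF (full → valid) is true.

{t0, t2, t3}

Sat(full → valid) = {t0, t2, t3}
EF (full → valid): least fixpoint, start Z0 = {t0, t2, t3}, add states with some successor in Z. Already a fixed point.
Sat(EF (full → valid)) = {t0, t2, t3}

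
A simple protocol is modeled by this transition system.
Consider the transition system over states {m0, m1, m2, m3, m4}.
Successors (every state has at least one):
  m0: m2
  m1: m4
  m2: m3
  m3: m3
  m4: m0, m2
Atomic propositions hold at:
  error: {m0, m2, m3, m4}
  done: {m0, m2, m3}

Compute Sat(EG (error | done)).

{m0, m2, m3, m4}

Sat(error | done) = {m0, m2, m3, m4}
EG (error | done): greatest fixpoint, start Z0 = {m0, m2, m3, m4}, keep only states in Sat with some successor in Z. Already a fixed point.
Sat(EG (error | done)) = {m0, m2, m3, m4}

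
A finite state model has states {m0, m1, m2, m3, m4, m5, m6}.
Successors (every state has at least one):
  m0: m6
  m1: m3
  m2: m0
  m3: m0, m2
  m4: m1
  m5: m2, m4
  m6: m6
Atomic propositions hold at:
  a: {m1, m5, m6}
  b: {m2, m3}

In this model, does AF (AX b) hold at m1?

Yes

Sat(AX b) = {s : every successor in {m2, m3}} = {m1}
AF (AX b): least fixpoint, start Z0 = {m1}, add states with every successor in Z. Z1 = {m1, m4}; fixed.
Sat(AF (AX b)) = {m1, m4}
m1 ∈ Sat(AF (AX b)) = {m1, m4}, so the formula holds at m1.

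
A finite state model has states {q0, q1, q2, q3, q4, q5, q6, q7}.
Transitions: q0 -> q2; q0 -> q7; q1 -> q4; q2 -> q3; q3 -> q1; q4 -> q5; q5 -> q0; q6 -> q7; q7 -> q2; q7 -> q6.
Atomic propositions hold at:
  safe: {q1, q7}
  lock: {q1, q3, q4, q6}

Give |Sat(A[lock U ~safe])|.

Sat(~safe) = {q0, q2, q3, q4, q5, q6}
A[lock U ~safe]: least fixpoint, start Z0 = Sat(~safe) = {q0, q2, q3, q4, q5, q6}, add states in Sat(lock) with every successor in Z. Z1 = {q0, q1, q2, q3, q4, q5, q6}; fixed.
Sat(A[lock U ~safe]) = {q0, q1, q2, q3, q4, q5, q6}
|Sat(A[lock U ~safe])| = |{q0, q1, q2, q3, q4, q5, q6}| = 7.

7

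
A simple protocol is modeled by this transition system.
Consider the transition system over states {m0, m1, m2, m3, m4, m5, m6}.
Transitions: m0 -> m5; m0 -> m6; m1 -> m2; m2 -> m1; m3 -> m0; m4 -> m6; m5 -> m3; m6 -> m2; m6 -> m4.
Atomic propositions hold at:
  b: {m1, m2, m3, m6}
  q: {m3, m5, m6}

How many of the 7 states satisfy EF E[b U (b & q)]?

5

Sat(b & q) = {m3, m6}
E[b U (b & q)]: least fixpoint, start Z0 = Sat((b & q)) = {m3, m6}, add states in Sat(b) with some successor in Z. Already a fixed point.
Sat(E[b U (b & q)]) = {m3, m6}
EF E[b U (b & q)]: least fixpoint, start Z0 = {m3, m6}, add states with some successor in Z. Z1 = {m0, m3, m4, m5, m6}; fixed.
Sat(EF E[b U (b & q)]) = {m0, m3, m4, m5, m6}
|Sat(EF E[b U (b & q)])| = |{m0, m3, m4, m5, m6}| = 5.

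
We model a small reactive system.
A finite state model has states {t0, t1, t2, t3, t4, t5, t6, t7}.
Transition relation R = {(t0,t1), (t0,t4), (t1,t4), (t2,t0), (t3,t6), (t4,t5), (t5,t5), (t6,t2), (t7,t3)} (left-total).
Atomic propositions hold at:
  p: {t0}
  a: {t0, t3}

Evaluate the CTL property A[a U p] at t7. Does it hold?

A[a U p]: least fixpoint, start Z0 = Sat(p) = {t0}, add states in Sat(a) with every successor in Z. Already a fixed point.
Sat(A[a U p]) = {t0}
t7 ∉ Sat(A[a U p]) = {t0}, so the formula does not hold at t7.

No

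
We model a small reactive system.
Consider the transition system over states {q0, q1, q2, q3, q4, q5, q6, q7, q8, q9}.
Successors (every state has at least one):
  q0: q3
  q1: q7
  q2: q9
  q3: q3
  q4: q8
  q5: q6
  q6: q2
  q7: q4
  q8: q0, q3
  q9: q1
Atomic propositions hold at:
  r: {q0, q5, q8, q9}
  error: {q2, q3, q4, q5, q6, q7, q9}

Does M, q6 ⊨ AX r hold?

No

Sat(AX r) = {s : every successor in {q0, q5, q8, q9}} = {q2, q4}
q6 ∉ Sat(AX r) = {q2, q4}, so the formula does not hold at q6.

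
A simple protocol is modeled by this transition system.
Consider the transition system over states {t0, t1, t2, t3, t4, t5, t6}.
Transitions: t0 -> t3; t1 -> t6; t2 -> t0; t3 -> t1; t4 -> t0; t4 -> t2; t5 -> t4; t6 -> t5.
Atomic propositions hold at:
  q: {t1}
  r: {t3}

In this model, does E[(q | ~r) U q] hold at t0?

No

Sat(~r) = {t0, t1, t2, t4, t5, t6}
Sat(q | ~r) = {t0, t1, t2, t4, t5, t6}
E[(q | ~r) U q]: least fixpoint, start Z0 = Sat(q) = {t1}, add states in Sat(q | ~r) with some successor in Z. Already a fixed point.
Sat(E[(q | ~r) U q]) = {t1}
t0 ∉ Sat(E[(q | ~r) U q]) = {t1}, so the formula does not hold at t0.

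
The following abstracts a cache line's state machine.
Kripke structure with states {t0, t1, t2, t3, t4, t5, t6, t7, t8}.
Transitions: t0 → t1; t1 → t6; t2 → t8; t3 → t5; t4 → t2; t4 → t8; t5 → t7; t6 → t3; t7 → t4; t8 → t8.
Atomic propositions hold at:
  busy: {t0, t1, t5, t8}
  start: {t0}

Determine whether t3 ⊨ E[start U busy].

No

E[start U busy]: least fixpoint, start Z0 = Sat(busy) = {t0, t1, t5, t8}, add states in Sat(start) with some successor in Z. Already a fixed point.
Sat(E[start U busy]) = {t0, t1, t5, t8}
t3 ∉ Sat(E[start U busy]) = {t0, t1, t5, t8}, so the formula does not hold at t3.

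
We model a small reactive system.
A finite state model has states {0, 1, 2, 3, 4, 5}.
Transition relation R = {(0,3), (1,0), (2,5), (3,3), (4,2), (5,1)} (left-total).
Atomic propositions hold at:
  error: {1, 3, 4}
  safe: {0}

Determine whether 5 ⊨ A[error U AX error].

Yes

Sat(AX error) = {s : every successor in {1, 3, 4}} = {0, 3, 5}
A[error U AX error]: least fixpoint, start Z0 = Sat(AX error) = {0, 3, 5}, add states in Sat(error) with every successor in Z. Z1 = {0, 1, 3, 5}; fixed.
Sat(A[error U AX error]) = {0, 1, 3, 5}
5 ∈ Sat(A[error U AX error]) = {0, 1, 3, 5}, so the formula holds at 5.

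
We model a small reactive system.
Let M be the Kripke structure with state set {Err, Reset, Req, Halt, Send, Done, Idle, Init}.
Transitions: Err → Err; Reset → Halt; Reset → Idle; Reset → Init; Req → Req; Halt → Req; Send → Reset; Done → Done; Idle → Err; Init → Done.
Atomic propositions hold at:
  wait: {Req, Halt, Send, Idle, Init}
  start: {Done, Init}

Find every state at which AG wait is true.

{Req, Halt}

AG wait: greatest fixpoint, start Z0 = {Req, Halt, Send, Idle, Init}, keep only states in Sat with every successor in Z. Z1 = {Req, Halt}; fixed.
Sat(AG wait) = {Req, Halt}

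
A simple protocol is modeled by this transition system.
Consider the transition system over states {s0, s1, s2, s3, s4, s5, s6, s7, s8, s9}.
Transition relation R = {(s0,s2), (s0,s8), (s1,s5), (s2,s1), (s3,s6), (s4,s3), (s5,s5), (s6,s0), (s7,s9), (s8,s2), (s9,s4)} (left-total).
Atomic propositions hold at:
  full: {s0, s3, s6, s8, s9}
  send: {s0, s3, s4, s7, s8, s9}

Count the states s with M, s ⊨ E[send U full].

7

E[send U full]: least fixpoint, start Z0 = Sat(full) = {s0, s3, s6, s8, s9}, add states in Sat(send) with some successor in Z. Z1 = {s0, s3, s4, s6, s7, s8, s9}; fixed.
Sat(E[send U full]) = {s0, s3, s4, s6, s7, s8, s9}
|Sat(E[send U full])| = |{s0, s3, s4, s6, s7, s8, s9}| = 7.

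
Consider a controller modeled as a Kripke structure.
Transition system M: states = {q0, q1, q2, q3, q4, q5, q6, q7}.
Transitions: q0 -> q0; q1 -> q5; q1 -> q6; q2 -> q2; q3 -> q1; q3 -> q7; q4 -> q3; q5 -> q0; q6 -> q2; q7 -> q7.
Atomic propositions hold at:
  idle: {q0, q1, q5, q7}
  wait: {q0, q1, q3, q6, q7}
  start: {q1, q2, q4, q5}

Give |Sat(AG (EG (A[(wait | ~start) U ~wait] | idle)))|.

6

Sat(~start) = {q0, q3, q6, q7}
Sat(wait | ~start) = {q0, q1, q3, q6, q7}
Sat(~wait) = {q2, q4, q5}
A[(wait | ~start) U ~wait]: least fixpoint, start Z0 = Sat(~wait) = {q2, q4, q5}, add states in Sat(wait | ~start) with every successor in Z. Z1 = {q2, q4, q5, q6}; Z2 = {q1, q2, q4, q5, q6}; fixed.
Sat(A[(wait | ~start) U ~wait]) = {q1, q2, q4, q5, q6}
Sat(A[(wait | ~start) U ~wait] | idle) = {q0, q1, q2, q4, q5, q6, q7}
EG (A[(wait | ~start) U ~wait] | idle): greatest fixpoint, start Z0 = {q0, q1, q2, q4, q5, q6, q7}, keep only states in Sat with some successor in Z. Z1 = {q0, q1, q2, q5, q6, q7}; fixed.
Sat(EG (A[(wait | ~start) U ~wait] | idle)) = {q0, q1, q2, q5, q6, q7}
AG (EG (A[(wait | ~start) U ~wait] | idle)): greatest fixpoint, start Z0 = {q0, q1, q2, q5, q6, q7}, keep only states in Sat with every successor in Z. Already a fixed point.
Sat(AG (EG (A[(wait | ~start) U ~wait] | idle))) = {q0, q1, q2, q5, q6, q7}
|Sat(AG (EG (A[(wait | ~start) U ~wait] | idle)))| = |{q0, q1, q2, q5, q6, q7}| = 6.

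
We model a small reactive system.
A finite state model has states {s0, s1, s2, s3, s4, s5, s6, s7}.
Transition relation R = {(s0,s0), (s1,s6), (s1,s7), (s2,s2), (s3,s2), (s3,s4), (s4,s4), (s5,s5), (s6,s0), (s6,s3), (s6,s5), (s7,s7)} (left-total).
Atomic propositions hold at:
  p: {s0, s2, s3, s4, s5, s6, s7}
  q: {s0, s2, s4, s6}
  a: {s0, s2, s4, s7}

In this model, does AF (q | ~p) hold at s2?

Sat(~p) = {s1}
Sat(q | ~p) = {s0, s1, s2, s4, s6}
AF (q | ~p): least fixpoint, start Z0 = {s0, s1, s2, s4, s6}, add states with every successor in Z. Z1 = {s0, s1, s2, s3, s4, s6}; fixed.
Sat(AF (q | ~p)) = {s0, s1, s2, s3, s4, s6}
s2 ∈ Sat(AF (q | ~p)) = {s0, s1, s2, s3, s4, s6}, so the formula holds at s2.

Yes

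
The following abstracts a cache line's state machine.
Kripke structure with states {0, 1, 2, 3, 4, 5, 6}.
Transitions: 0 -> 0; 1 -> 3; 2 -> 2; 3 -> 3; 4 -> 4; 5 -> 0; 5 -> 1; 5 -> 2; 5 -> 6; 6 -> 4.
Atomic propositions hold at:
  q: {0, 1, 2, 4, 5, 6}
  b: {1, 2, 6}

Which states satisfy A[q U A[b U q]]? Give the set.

{0, 1, 2, 4, 5, 6}

A[b U q]: least fixpoint, start Z0 = Sat(q) = {0, 1, 2, 4, 5, 6}, add states in Sat(b) with every successor in Z. Already a fixed point.
Sat(A[b U q]) = {0, 1, 2, 4, 5, 6}
A[q U A[b U q]]: least fixpoint, start Z0 = Sat(A[b U q]) = {0, 1, 2, 4, 5, 6}, add states in Sat(q) with every successor in Z. Already a fixed point.
Sat(A[q U A[b U q]]) = {0, 1, 2, 4, 5, 6}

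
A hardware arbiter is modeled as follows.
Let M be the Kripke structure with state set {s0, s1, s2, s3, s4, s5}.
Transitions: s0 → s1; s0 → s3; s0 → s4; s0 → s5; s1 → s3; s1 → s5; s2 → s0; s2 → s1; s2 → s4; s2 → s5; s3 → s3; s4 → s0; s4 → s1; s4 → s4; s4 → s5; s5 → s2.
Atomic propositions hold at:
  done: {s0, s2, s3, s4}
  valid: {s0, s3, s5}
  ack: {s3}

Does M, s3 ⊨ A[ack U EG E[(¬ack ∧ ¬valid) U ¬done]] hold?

Sat(¬ack) = {s0, s1, s2, s4, s5}
Sat(¬valid) = {s1, s2, s4}
Sat(¬ack ∧ ¬valid) = {s1, s2, s4}
Sat(¬done) = {s1, s5}
E[(¬ack ∧ ¬valid) U ¬done]: least fixpoint, start Z0 = Sat(¬done) = {s1, s5}, add states in Sat(¬ack ∧ ¬valid) with some successor in Z. Z1 = {s1, s2, s4, s5}; fixed.
Sat(E[(¬ack ∧ ¬valid) U ¬done]) = {s1, s2, s4, s5}
EG E[(¬ack ∧ ¬valid) U ¬done]: greatest fixpoint, start Z0 = {s1, s2, s4, s5}, keep only states in Sat with some successor in Z. Already a fixed point.
Sat(EG E[(¬ack ∧ ¬valid) U ¬done]) = {s1, s2, s4, s5}
A[ack U EG E[(¬ack ∧ ¬valid) U ¬done]]: least fixpoint, start Z0 = Sat(EG E[(¬ack ∧ ¬valid) U ¬done]) = {s1, s2, s4, s5}, add states in Sat(ack) with every successor in Z. Already a fixed point.
Sat(A[ack U EG E[(¬ack ∧ ¬valid) U ¬done]]) = {s1, s2, s4, s5}
s3 ∉ Sat(A[ack U EG E[(¬ack ∧ ¬valid) U ¬done]]) = {s1, s2, s4, s5}, so the formula does not hold at s3.

No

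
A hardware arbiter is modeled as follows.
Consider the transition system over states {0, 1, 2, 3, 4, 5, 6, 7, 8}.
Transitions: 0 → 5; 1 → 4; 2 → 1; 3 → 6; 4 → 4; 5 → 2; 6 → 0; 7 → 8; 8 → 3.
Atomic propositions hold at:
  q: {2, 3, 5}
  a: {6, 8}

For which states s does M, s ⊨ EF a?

EF a: least fixpoint, start Z0 = {6, 8}, add states with some successor in Z. Z1 = {3, 6, 7, 8}; fixed.
Sat(EF a) = {3, 6, 7, 8}

{3, 6, 7, 8}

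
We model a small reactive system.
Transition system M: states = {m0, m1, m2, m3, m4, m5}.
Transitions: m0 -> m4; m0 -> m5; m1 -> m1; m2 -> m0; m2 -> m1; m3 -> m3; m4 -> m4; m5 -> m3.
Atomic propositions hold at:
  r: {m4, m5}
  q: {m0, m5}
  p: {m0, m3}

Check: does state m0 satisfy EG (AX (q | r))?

Sat(q | r) = {m0, m4, m5}
Sat(AX (q | r)) = {s : every successor in {m0, m4, m5}} = {m0, m4}
EG (AX (q | r)): greatest fixpoint, start Z0 = {m0, m4}, keep only states in Sat with some successor in Z. Already a fixed point.
Sat(EG (AX (q | r))) = {m0, m4}
m0 ∈ Sat(EG (AX (q | r))) = {m0, m4}, so the formula holds at m0.

Yes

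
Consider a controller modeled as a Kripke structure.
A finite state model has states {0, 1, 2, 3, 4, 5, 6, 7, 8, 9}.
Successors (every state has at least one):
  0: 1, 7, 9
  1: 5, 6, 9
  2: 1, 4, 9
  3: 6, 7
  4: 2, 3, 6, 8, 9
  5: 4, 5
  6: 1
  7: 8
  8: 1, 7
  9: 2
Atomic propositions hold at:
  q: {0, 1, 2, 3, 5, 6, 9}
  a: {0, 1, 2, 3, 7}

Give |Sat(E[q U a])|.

E[q U a]: least fixpoint, start Z0 = Sat(a) = {0, 1, 2, 3, 7}, add states in Sat(q) with some successor in Z. Z1 = {0, 1, 2, 3, 6, 7, 9}; fixed.
Sat(E[q U a]) = {0, 1, 2, 3, 6, 7, 9}
|Sat(E[q U a])| = |{0, 1, 2, 3, 6, 7, 9}| = 7.

7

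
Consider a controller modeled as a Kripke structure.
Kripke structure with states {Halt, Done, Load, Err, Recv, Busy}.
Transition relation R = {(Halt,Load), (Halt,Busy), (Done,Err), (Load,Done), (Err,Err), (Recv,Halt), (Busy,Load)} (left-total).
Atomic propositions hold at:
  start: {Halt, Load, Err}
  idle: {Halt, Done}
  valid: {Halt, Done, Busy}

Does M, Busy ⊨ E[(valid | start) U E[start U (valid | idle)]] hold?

Yes

Sat(valid | start) = {Halt, Done, Load, Err, Busy}
Sat(valid | idle) = {Halt, Done, Busy}
E[start U (valid | idle)]: least fixpoint, start Z0 = Sat((valid | idle)) = {Halt, Done, Busy}, add states in Sat(start) with some successor in Z. Z1 = {Halt, Done, Load, Busy}; fixed.
Sat(E[start U (valid | idle)]) = {Halt, Done, Load, Busy}
E[(valid | start) U E[start U (valid | idle)]]: least fixpoint, start Z0 = Sat(E[start U (valid | idle)]) = {Halt, Done, Load, Busy}, add states in Sat(valid | start) with some successor in Z. Already a fixed point.
Sat(E[(valid | start) U E[start U (valid | idle)]]) = {Halt, Done, Load, Busy}
Busy ∈ Sat(E[(valid | start) U E[start U (valid | idle)]]) = {Halt, Done, Load, Busy}, so the formula holds at Busy.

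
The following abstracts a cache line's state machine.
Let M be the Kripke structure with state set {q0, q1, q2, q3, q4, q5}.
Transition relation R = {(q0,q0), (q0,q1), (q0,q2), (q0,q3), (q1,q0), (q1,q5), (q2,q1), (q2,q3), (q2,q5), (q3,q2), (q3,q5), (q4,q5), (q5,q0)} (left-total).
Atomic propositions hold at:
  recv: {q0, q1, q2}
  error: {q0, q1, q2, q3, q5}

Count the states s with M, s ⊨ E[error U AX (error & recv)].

Sat(error & recv) = {q0, q1, q2}
Sat(AX (error & recv)) = {s : every successor in {q0, q1, q2}} = {q5}
E[error U AX (error & recv)]: least fixpoint, start Z0 = Sat(AX (error & recv)) = {q5}, add states in Sat(error) with some successor in Z. Z1 = {q1, q2, q3, q5}; Z2 = {q0, q1, q2, q3, q5}; fixed.
Sat(E[error U AX (error & recv)]) = {q0, q1, q2, q3, q5}
|Sat(E[error U AX (error & recv)])| = |{q0, q1, q2, q3, q5}| = 5.

5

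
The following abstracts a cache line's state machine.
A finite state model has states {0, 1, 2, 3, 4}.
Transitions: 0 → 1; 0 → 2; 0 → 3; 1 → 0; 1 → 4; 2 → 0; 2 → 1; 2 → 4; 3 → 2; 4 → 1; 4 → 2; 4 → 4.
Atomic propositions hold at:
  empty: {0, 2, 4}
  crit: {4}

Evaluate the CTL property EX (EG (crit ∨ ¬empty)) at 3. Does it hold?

No

Sat(¬empty) = {1, 3}
Sat(crit ∨ ¬empty) = {1, 3, 4}
EG (crit ∨ ¬empty): greatest fixpoint, start Z0 = {1, 3, 4}, keep only states in Sat with some successor in Z. Z1 = {1, 4}; fixed.
Sat(EG (crit ∨ ¬empty)) = {1, 4}
Sat(EX (EG (crit ∨ ¬empty))) = {s : some successor in {1, 4}} = {0, 1, 2, 4}
3 ∉ Sat(EX (EG (crit ∨ ¬empty))) = {0, 1, 2, 4}, so the formula does not hold at 3.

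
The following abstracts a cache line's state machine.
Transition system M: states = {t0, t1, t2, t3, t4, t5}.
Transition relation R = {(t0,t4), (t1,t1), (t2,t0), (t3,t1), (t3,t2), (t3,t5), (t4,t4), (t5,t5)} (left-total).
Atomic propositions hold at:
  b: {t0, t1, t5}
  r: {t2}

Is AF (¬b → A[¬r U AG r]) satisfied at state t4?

No

Sat(¬b) = {t2, t3, t4}
Sat(¬r) = {t0, t1, t3, t4, t5}
AG r: greatest fixpoint, start Z0 = {t2}, keep only states in Sat with every successor in Z. Z1 = ∅; fixed.
Sat(AG r) = ∅
A[¬r U AG r]: least fixpoint, start Z0 = Sat(AG r) = ∅, add states in Sat(¬r) with every successor in Z. Already a fixed point.
Sat(A[¬r U AG r]) = ∅
Sat(¬b → A[¬r U AG r]) = {t0, t1, t5}
AF (¬b → A[¬r U AG r]): least fixpoint, start Z0 = {t0, t1, t5}, add states with every successor in Z. Z1 = {t0, t1, t2, t5}; Z2 = {t0, t1, t2, t3, t5}; fixed.
Sat(AF (¬b → A[¬r U AG r])) = {t0, t1, t2, t3, t5}
t4 ∉ Sat(AF (¬b → A[¬r U AG r])) = {t0, t1, t2, t3, t5}, so the formula does not hold at t4.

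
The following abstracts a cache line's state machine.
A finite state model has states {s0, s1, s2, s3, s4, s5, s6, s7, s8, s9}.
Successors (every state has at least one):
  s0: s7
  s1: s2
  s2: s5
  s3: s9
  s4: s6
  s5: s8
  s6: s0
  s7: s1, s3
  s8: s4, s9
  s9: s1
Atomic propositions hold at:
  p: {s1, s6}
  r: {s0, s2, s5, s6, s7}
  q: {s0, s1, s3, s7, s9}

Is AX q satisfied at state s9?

Sat(AX q) = {s : every successor in {s0, s1, s3, s7, s9}} = {s0, s3, s6, s7, s9}
s9 ∈ Sat(AX q) = {s0, s3, s6, s7, s9}, so the formula holds at s9.

Yes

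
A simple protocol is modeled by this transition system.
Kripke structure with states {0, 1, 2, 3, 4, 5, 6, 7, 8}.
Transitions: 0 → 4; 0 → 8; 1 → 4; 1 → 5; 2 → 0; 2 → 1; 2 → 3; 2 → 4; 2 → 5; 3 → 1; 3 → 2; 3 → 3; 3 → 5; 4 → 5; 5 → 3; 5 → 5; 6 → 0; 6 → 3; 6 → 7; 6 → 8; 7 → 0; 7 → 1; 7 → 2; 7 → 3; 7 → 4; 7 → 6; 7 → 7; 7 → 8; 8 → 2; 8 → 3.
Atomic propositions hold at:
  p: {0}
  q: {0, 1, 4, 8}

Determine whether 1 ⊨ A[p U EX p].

Sat(EX p) = {s : some successor in {0}} = {2, 6, 7}
A[p U EX p]: least fixpoint, start Z0 = Sat(EX p) = {2, 6, 7}, add states in Sat(p) with every successor in Z. Already a fixed point.
Sat(A[p U EX p]) = {2, 6, 7}
1 ∉ Sat(A[p U EX p]) = {2, 6, 7}, so the formula does not hold at 1.

No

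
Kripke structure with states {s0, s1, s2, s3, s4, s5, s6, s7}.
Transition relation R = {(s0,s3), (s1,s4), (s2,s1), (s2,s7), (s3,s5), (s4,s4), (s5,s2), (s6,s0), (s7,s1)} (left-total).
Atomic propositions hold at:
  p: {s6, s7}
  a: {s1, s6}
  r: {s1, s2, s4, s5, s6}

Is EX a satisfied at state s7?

Yes

Sat(EX a) = {s : some successor in {s1, s6}} = {s2, s7}
s7 ∈ Sat(EX a) = {s2, s7}, so the formula holds at s7.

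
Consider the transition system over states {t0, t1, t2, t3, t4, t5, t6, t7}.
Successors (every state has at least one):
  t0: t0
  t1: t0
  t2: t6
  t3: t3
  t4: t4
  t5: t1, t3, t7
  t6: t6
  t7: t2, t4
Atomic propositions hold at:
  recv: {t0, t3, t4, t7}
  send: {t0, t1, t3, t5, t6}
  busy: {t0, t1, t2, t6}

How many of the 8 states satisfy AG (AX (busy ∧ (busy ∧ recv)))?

Sat(busy ∧ recv) = {t0}
Sat(busy ∧ (busy ∧ recv)) = {t0}
Sat(AX (busy ∧ (busy ∧ recv))) = {s : every successor in {t0}} = {t0, t1}
AG (AX (busy ∧ (busy ∧ recv))): greatest fixpoint, start Z0 = {t0, t1}, keep only states in Sat with every successor in Z. Already a fixed point.
Sat(AG (AX (busy ∧ (busy ∧ recv)))) = {t0, t1}
|Sat(AG (AX (busy ∧ (busy ∧ recv))))| = |{t0, t1}| = 2.

2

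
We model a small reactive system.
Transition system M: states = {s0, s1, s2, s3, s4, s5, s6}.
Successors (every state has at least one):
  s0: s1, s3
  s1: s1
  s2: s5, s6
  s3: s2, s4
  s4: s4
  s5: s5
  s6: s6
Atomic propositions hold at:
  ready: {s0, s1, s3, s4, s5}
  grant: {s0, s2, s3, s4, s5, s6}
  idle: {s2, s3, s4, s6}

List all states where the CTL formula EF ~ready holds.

{s0, s2, s3, s6}

Sat(~ready) = {s2, s6}
EF ~ready: least fixpoint, start Z0 = {s2, s6}, add states with some successor in Z. Z1 = {s2, s3, s6}; Z2 = {s0, s2, s3, s6}; fixed.
Sat(EF ~ready) = {s0, s2, s3, s6}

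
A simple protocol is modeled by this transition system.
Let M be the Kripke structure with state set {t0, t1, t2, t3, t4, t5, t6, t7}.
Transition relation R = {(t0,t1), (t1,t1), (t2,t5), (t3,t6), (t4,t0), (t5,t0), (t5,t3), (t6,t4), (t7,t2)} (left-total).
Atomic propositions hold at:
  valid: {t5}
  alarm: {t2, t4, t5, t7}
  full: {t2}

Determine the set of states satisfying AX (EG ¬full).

{t0, t1, t2, t3, t4, t5, t6}

Sat(¬full) = {t0, t1, t3, t4, t5, t6, t7}
EG ¬full: greatest fixpoint, start Z0 = {t0, t1, t3, t4, t5, t6, t7}, keep only states in Sat with some successor in Z. Z1 = {t0, t1, t3, t4, t5, t6}; fixed.
Sat(EG ¬full) = {t0, t1, t3, t4, t5, t6}
Sat(AX (EG ¬full)) = {s : every successor in {t0, t1, t3, t4, t5, t6}} = {t0, t1, t2, t3, t4, t5, t6}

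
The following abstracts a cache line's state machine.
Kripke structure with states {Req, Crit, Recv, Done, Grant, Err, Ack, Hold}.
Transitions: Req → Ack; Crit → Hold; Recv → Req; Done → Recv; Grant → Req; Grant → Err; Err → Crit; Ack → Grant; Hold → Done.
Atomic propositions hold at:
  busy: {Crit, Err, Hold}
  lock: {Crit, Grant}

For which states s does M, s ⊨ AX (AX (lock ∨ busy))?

{Req, Err}

Sat(lock ∨ busy) = {Crit, Grant, Err, Hold}
Sat(AX (lock ∨ busy)) = {s : every successor in {Crit, Grant, Err, Hold}} = {Crit, Err, Ack}
Sat(AX (AX (lock ∨ busy))) = {s : every successor in {Crit, Err, Ack}} = {Req, Err}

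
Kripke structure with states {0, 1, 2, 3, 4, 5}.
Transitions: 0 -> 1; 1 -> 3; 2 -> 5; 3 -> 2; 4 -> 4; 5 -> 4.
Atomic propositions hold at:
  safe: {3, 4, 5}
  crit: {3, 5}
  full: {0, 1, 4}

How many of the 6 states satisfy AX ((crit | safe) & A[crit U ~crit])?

4

Sat(crit | safe) = {3, 4, 5}
Sat(~crit) = {0, 1, 2, 4}
A[crit U ~crit]: least fixpoint, start Z0 = Sat(~crit) = {0, 1, 2, 4}, add states in Sat(crit) with every successor in Z. Z1 = {0, 1, 2, 3, 4, 5}; fixed.
Sat(A[crit U ~crit]) = {0, 1, 2, 3, 4, 5}
Sat((crit | safe) & A[crit U ~crit]) = {3, 4, 5}
Sat(AX ((crit | safe) & A[crit U ~crit])) = {s : every successor in {3, 4, 5}} = {1, 2, 4, 5}
|Sat(AX ((crit | safe) & A[crit U ~crit]))| = |{1, 2, 4, 5}| = 4.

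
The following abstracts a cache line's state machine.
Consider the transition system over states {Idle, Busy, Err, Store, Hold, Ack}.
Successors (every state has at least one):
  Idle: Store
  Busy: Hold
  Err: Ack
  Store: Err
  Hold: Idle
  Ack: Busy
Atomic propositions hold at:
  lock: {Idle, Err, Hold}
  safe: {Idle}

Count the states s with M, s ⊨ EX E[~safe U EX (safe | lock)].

5

Sat(~safe) = {Busy, Err, Store, Hold, Ack}
Sat(safe | lock) = {Idle, Err, Hold}
Sat(EX (safe | lock)) = {s : some successor in {Idle, Err, Hold}} = {Busy, Store, Hold}
E[~safe U EX (safe | lock)]: least fixpoint, start Z0 = Sat(EX (safe | lock)) = {Busy, Store, Hold}, add states in Sat(~safe) with some successor in Z. Z1 = {Busy, Store, Hold, Ack}; Z2 = {Busy, Err, Store, Hold, Ack}; fixed.
Sat(E[~safe U EX (safe | lock)]) = {Busy, Err, Store, Hold, Ack}
Sat(EX E[~safe U EX (safe | lock)]) = {s : some successor in {Busy, Err, Store, Hold, Ack}} = {Idle, Busy, Err, Store, Ack}
|Sat(EX E[~safe U EX (safe | lock)])| = |{Idle, Busy, Err, Store, Ack}| = 5.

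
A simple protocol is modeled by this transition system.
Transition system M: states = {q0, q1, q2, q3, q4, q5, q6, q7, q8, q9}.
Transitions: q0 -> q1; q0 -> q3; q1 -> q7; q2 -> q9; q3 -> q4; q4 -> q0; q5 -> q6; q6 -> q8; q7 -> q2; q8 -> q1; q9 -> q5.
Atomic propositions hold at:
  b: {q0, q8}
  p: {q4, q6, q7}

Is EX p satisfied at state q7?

No

Sat(EX p) = {s : some successor in {q4, q6, q7}} = {q1, q3, q5}
q7 ∉ Sat(EX p) = {q1, q3, q5}, so the formula does not hold at q7.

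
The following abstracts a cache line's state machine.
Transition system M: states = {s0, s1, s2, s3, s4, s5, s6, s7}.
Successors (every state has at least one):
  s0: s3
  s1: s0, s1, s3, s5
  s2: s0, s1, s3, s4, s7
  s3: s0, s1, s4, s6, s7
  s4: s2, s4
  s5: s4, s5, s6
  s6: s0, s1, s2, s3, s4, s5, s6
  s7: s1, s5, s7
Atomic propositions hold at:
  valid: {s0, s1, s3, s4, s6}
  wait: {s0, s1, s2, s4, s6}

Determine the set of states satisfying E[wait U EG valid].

EG valid: greatest fixpoint, start Z0 = {s0, s1, s3, s4, s6}, keep only states in Sat with some successor in Z. Already a fixed point.
Sat(EG valid) = {s0, s1, s3, s4, s6}
E[wait U EG valid]: least fixpoint, start Z0 = Sat(EG valid) = {s0, s1, s3, s4, s6}, add states in Sat(wait) with some successor in Z. Z1 = {s0, s1, s2, s3, s4, s6}; fixed.
Sat(E[wait U EG valid]) = {s0, s1, s2, s3, s4, s6}

{s0, s1, s2, s3, s4, s6}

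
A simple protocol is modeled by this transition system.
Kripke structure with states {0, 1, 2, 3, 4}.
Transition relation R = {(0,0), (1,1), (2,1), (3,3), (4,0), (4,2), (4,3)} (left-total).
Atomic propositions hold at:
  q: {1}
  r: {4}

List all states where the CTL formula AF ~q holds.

{0, 2, 3, 4}

Sat(~q) = {0, 2, 3, 4}
AF ~q: least fixpoint, start Z0 = {0, 2, 3, 4}, add states with every successor in Z. Already a fixed point.
Sat(AF ~q) = {0, 2, 3, 4}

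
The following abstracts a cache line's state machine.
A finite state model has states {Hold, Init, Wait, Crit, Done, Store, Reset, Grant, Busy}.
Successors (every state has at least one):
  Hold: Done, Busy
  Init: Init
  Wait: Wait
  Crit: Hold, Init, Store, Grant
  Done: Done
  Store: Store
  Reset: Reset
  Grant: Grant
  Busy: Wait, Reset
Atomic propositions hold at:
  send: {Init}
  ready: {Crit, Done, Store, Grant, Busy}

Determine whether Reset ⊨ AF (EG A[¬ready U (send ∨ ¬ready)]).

Yes

Sat(¬ready) = {Hold, Init, Wait, Reset}
Sat(send ∨ ¬ready) = {Hold, Init, Wait, Reset}
A[¬ready U (send ∨ ¬ready)]: least fixpoint, start Z0 = Sat((send ∨ ¬ready)) = {Hold, Init, Wait, Reset}, add states in Sat(¬ready) with every successor in Z. Already a fixed point.
Sat(A[¬ready U (send ∨ ¬ready)]) = {Hold, Init, Wait, Reset}
EG A[¬ready U (send ∨ ¬ready)]: greatest fixpoint, start Z0 = {Hold, Init, Wait, Reset}, keep only states in Sat with some successor in Z. Z1 = {Init, Wait, Reset}; fixed.
Sat(EG A[¬ready U (send ∨ ¬ready)]) = {Init, Wait, Reset}
AF (EG A[¬ready U (send ∨ ¬ready)]): least fixpoint, start Z0 = {Init, Wait, Reset}, add states with every successor in Z. Z1 = {Init, Wait, Reset, Busy}; fixed.
Sat(AF (EG A[¬ready U (send ∨ ¬ready)])) = {Init, Wait, Reset, Busy}
Reset ∈ Sat(AF (EG A[¬ready U (send ∨ ¬ready)])) = {Init, Wait, Reset, Busy}, so the formula holds at Reset.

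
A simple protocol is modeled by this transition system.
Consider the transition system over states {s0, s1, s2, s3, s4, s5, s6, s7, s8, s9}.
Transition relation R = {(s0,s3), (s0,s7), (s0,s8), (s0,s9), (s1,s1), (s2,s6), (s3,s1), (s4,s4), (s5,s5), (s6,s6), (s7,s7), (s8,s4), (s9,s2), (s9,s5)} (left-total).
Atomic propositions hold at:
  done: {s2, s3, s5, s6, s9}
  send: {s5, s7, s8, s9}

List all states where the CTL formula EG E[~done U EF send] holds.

{s0, s5, s7, s9}

Sat(~done) = {s0, s1, s4, s7, s8}
EF send: least fixpoint, start Z0 = {s5, s7, s8, s9}, add states with some successor in Z. Z1 = {s0, s5, s7, s8, s9}; fixed.
Sat(EF send) = {s0, s5, s7, s8, s9}
E[~done U EF send]: least fixpoint, start Z0 = Sat(EF send) = {s0, s5, s7, s8, s9}, add states in Sat(~done) with some successor in Z. Already a fixed point.
Sat(E[~done U EF send]) = {s0, s5, s7, s8, s9}
EG E[~done U EF send]: greatest fixpoint, start Z0 = {s0, s5, s7, s8, s9}, keep only states in Sat with some successor in Z. Z1 = {s0, s5, s7, s9}; fixed.
Sat(EG E[~done U EF send]) = {s0, s5, s7, s9}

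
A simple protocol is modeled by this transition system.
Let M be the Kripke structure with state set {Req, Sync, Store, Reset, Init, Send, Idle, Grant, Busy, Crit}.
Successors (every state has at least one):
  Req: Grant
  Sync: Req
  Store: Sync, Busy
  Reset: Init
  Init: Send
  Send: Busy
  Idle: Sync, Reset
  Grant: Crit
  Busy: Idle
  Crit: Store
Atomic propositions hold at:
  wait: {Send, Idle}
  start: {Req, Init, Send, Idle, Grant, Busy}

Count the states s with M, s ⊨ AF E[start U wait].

E[start U wait]: least fixpoint, start Z0 = Sat(wait) = {Send, Idle}, add states in Sat(start) with some successor in Z. Z1 = {Init, Send, Idle, Busy}; fixed.
Sat(E[start U wait]) = {Init, Send, Idle, Busy}
AF E[start U wait]: least fixpoint, start Z0 = {Init, Send, Idle, Busy}, add states with every successor in Z. Z1 = {Reset, Init, Send, Idle, Busy}; fixed.
Sat(AF E[start U wait]) = {Reset, Init, Send, Idle, Busy}
|Sat(AF E[start U wait])| = |{Reset, Init, Send, Idle, Busy}| = 5.

5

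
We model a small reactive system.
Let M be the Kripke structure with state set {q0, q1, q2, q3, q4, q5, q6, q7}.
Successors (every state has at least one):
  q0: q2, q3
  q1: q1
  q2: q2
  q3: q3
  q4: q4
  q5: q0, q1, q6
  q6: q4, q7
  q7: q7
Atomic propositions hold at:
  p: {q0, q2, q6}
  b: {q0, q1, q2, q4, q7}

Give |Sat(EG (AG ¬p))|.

Sat(¬p) = {q1, q3, q4, q5, q7}
AG ¬p: greatest fixpoint, start Z0 = {q1, q3, q4, q5, q7}, keep only states in Sat with every successor in Z. Z1 = {q1, q3, q4, q7}; fixed.
Sat(AG ¬p) = {q1, q3, q4, q7}
EG (AG ¬p): greatest fixpoint, start Z0 = {q1, q3, q4, q7}, keep only states in Sat with some successor in Z. Already a fixed point.
Sat(EG (AG ¬p)) = {q1, q3, q4, q7}
|Sat(EG (AG ¬p))| = |{q1, q3, q4, q7}| = 4.

4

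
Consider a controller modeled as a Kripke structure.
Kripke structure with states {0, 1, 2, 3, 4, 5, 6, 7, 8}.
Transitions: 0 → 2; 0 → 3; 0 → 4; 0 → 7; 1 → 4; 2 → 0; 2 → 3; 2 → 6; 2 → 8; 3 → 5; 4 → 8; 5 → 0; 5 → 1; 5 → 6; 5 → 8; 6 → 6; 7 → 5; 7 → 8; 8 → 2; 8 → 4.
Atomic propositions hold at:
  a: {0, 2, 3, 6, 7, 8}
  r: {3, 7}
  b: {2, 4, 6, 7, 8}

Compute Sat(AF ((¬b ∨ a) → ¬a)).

Sat(¬b) = {0, 1, 3, 5}
Sat(¬b ∨ a) = {0, 1, 2, 3, 5, 6, 7, 8}
Sat(¬a) = {1, 4, 5}
Sat((¬b ∨ a) → ¬a) = {1, 4, 5}
AF ((¬b ∨ a) → ¬a): least fixpoint, start Z0 = {1, 4, 5}, add states with every successor in Z. Z1 = {1, 3, 4, 5}; fixed.
Sat(AF ((¬b ∨ a) → ¬a)) = {1, 3, 4, 5}

{1, 3, 4, 5}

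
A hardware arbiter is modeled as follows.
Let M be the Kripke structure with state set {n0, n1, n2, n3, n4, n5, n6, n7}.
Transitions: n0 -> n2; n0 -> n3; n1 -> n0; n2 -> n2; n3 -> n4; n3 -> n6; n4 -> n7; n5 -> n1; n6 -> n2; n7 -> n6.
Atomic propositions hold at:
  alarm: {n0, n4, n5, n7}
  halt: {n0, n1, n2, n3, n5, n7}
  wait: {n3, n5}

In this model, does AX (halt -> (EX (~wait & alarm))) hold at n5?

Yes

Sat(~wait) = {n0, n1, n2, n4, n6, n7}
Sat(~wait & alarm) = {n0, n4, n7}
Sat(EX (~wait & alarm)) = {s : some successor in {n0, n4, n7}} = {n1, n3, n4}
Sat(halt -> (EX (~wait & alarm))) = {n1, n3, n4, n6}
Sat(AX (halt -> (EX (~wait & alarm)))) = {s : every successor in {n1, n3, n4, n6}} = {n3, n5, n7}
n5 ∈ Sat(AX (halt -> (EX (~wait & alarm)))) = {n3, n5, n7}, so the formula holds at n5.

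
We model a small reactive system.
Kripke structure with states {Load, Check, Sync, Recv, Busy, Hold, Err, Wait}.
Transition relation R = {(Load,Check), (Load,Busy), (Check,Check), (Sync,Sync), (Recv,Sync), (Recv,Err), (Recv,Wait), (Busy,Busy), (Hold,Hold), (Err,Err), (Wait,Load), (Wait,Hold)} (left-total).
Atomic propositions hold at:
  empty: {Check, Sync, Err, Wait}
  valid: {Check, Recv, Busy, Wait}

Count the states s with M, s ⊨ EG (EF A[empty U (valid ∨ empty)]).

7

Sat(valid ∨ empty) = {Check, Sync, Recv, Busy, Err, Wait}
A[empty U (valid ∨ empty)]: least fixpoint, start Z0 = Sat((valid ∨ empty)) = {Check, Sync, Recv, Busy, Err, Wait}, add states in Sat(empty) with every successor in Z. Already a fixed point.
Sat(A[empty U (valid ∨ empty)]) = {Check, Sync, Recv, Busy, Err, Wait}
EF A[empty U (valid ∨ empty)]: least fixpoint, start Z0 = {Check, Sync, Recv, Busy, Err, Wait}, add states with some successor in Z. Z1 = {Load, Check, Sync, Recv, Busy, Err, Wait}; fixed.
Sat(EF A[empty U (valid ∨ empty)]) = {Load, Check, Sync, Recv, Busy, Err, Wait}
EG (EF A[empty U (valid ∨ empty)]): greatest fixpoint, start Z0 = {Load, Check, Sync, Recv, Busy, Err, Wait}, keep only states in Sat with some successor in Z. Already a fixed point.
Sat(EG (EF A[empty U (valid ∨ empty)])) = {Load, Check, Sync, Recv, Busy, Err, Wait}
|Sat(EG (EF A[empty U (valid ∨ empty)]))| = |{Load, Check, Sync, Recv, Busy, Err, Wait}| = 7.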